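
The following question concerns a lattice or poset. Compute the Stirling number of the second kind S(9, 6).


S(n,k) = k*S(n-1,k) + S(n-1,k-1).
S(8,6) = 266, S(8,5) = 1050
S(9,6) = 6*266 + 1050 = 1596 + 1050
S(9,6) = 2646


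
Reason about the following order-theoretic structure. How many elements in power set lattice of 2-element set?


Power set = 2^n.
2^2 = 4


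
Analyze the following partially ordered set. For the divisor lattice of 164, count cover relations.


A cover relation a -< b holds when a < b with no c strictly between.
Cover relations:
  1 -< 2
  1 -< 41
  2 -< 4
  2 -< 82
  4 -< 164
  41 -< 82
  82 -< 164
Total: 7


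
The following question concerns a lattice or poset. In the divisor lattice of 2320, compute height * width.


Height = length of longest chain minus 1; width = size of largest antichain.
A maximum chain: 1 | 29 | 145 | 290 | 580 | 1160 | 2320  (height 6).
A maximum antichain: {4, 10, 58, 145}  (width 4).
Product = 6 * 4 = 24


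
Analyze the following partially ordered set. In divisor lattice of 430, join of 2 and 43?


In a divisor lattice, join = lcm (least common multiple).
gcd(2,43) = 1
lcm(2,43) = 2*43/gcd = 86/1 = 86


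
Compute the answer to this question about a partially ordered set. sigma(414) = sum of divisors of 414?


sigma(n) = sum of divisors.
Divisors of 414: [1, 2, 3, 6, 9, 18, 23, 46, 69, 138, 207, 414]
Sum = 936


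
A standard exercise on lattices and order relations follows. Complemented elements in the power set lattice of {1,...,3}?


An element a is complemented if some b has a meet b = bottom, a join b = top.
every subset A has complement S\A, so all elements are complemented.
Complemented elements: {}, {1}, {2}, {3}, {1,2}, {1,3}, ... (2 more)
Count: 8


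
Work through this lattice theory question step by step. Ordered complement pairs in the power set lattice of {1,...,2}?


Complement pair (a,b): a meet b = bottom, a join b = top.
Here: A intersect B = {} and A union B = {1,...,2}.
Pairs found: ({},{1,2}), ({1},{2}), ({2},{1}), ({1,2},{})
Total ordered pairs: 4


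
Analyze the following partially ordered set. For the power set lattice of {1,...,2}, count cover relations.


A cover relation a -< b holds when a < b with no c strictly between.
Cover relations:
  {} -< {1}
  {} -< {2}
  {1} -< {1,2}
  {2} -< {1,2}
Total: 4


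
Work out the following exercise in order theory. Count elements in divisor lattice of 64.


Divisors of 64: [1, 2, 4, 8, 16, 32, 64]
Count: 7


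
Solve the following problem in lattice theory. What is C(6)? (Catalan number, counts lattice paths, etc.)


C(n) = C(2n, n) / (n+1).
C(12, 6) = 924
C(6) = 924 / 7 = 132


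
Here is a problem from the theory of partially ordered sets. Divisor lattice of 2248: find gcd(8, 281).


In a divisor lattice, meet = gcd (greatest common divisor).
By Euclidean algorithm or factoring: gcd(8,281) = 1


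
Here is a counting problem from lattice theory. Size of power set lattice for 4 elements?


Power set = 2^n.
2^4 = 16


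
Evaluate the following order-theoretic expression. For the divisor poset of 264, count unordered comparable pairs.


A comparable pair {a,b} has a < b or b < a in the order.
Count unordered pairs where one element is strictly below the other.
Examples: {1,2}, {1,3}, {1,4}, {1,6}, ...
Total comparable pairs: 74


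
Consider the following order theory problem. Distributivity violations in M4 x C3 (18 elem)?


Distributive law: a ^ (b v c) = (a ^ b) v (a ^ c).
Check all 18^3 = 5832 ordered triples (a,b,c).
  e.g. a=(a1,0), b=(a2,0), c=(a3,0): lhs=(a1,0) != rhs=(0,0)
  e.g. a=(a1,0), b=(a2,0), c=(a3,1): lhs=(a1,0) != rhs=(0,0)
Total violating triples: 648


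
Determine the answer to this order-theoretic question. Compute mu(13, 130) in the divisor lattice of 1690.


In a divisor lattice, mu(a,b) = mu(b/a) where mu is the classical Mobius function.
b/a = 130/13 = 10
Prime factorization of 10: primes [2, 5]
10 is squarefree with 2 prime factor(s), so mu(10) = (-1)^2 = 1


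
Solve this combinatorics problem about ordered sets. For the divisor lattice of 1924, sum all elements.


sigma(n) = sum of divisors.
Divisors of 1924: [1, 2, 4, 13, 26, 37, 52, 74, 148, 481, 962, 1924]
Sum = 3724


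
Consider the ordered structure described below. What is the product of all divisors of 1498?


Divisors of 1498: [1, 2, 7, 14, 107, 214, 749, 1498]
Product = n^(d(n)/2) = 1498^(8/2)
Product = 5035553952016


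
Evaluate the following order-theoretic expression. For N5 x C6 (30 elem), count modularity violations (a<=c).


Modular law: if a <= c then a v (b ^ c) = (a v b) ^ c.
Check all triples (a,b,c) with a <= c among 30 elements.
  e.g. a=(a,0), b=(c,0), c=(b,0): lhs=(a,0) != rhs=(b,0)
  e.g. a=(a,0), b=(c,1), c=(b,0): lhs=(a,0) != rhs=(b,0)
Total violating triples: 126


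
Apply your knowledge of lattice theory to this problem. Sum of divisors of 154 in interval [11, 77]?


Interval [11,77] in divisors of 154: [11, 77]
Sum = 88


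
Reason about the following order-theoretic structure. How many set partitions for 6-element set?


B(n) = number of set partitions of an n-element set.
B(n) satisfies the recurrence: B(n+1) = sum_k C(n,k)*B(k).
B(6) = 203


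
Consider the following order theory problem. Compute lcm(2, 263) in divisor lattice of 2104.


In a divisor lattice, join = lcm (least common multiple).
gcd(2,263) = 1
lcm(2,263) = 2*263/gcd = 526/1 = 526


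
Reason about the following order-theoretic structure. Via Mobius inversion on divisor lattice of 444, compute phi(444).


phi(n) = n * prod_{p|n} (1 - 1/p).
Prime divisors of 444: [2, 3, 37]
phi(444) = 444 * (1 - 1/2) * (1 - 1/3) * (1 - 1/37)
phi(444) = 144


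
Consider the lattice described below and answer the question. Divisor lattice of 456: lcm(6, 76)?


Join=lcm.
gcd(6,76)=2
lcm=228


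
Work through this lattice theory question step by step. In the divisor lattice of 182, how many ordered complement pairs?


Complement pair (a,b): a meet b = bottom, a join b = top.
Here: gcd(a,b)=1 and lcm(a,b)=182, i.e. a*b=182 with a,b coprime.
Pairs found: (1,182), (2,91), (7,26), (13,14), ... (4 more)
Total ordered pairs: 8


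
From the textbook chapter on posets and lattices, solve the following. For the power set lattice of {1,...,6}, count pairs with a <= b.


The order relation is {(a,b) : a <= b}, reflexive so it includes (a,a).
Examples: ({},{}), ({},{1,2}), ({},{1,2,3}), ({},{1,2,3,4}), ({},{1,2,3,4,5}), ...
Total ordered pairs: 729


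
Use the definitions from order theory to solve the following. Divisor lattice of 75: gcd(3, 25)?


Meet=gcd.
gcd(3,25)=1


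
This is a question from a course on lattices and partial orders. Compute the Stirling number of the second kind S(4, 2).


S(n,k) = k*S(n-1,k) + S(n-1,k-1).
S(3,2) = 3, S(3,1) = 1
S(4,2) = 2*3 + 1 = 6 + 1
S(4,2) = 7


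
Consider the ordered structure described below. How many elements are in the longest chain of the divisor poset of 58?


A chain is a totally ordered subset; we count the number of elements in a maximum chain.
Compute, for each element x, the size of the longest chain ending at x:
  1: 1
  2: 2
  29: 2
  58: 3
A maximum chain: 1 < 2 < 58
Number of elements in the longest chain: 3


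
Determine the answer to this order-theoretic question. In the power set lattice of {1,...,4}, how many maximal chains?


A maximal chain goes from the minimum element to a maximal element via cover relations.
Counting all min-to-max paths in the cover graph.
Total maximal chains: 24


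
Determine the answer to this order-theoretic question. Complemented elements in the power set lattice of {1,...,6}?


An element a is complemented if some b has a meet b = bottom, a join b = top.
every subset A has complement S\A, so all elements are complemented.
Complemented elements: {}, {1}, {2}, {3}, {4}, {5}, ... (58 more)
Count: 64


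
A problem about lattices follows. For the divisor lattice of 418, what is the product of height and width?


Height = length of longest chain minus 1; width = size of largest antichain.
A maximum chain: 1 | 19 | 209 | 418  (height 3).
A maximum antichain: {2, 11, 19}  (width 3).
Product = 3 * 3 = 9


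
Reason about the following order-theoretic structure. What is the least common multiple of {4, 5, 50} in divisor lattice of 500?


In a divisor lattice, join = lcm (least common multiple).
Compute lcm iteratively: start with first element, then lcm(current, next).
Elements: [4, 5, 50]
lcm(4,5) = 20
lcm(20,50) = 100
Final lcm = 100


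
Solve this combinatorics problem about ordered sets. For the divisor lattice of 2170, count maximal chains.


A maximal chain goes from the minimum element to a maximal element via cover relations.
Counting all min-to-max paths in the cover graph.
Total maximal chains: 24


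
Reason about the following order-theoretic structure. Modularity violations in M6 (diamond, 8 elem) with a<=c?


Modular law: if a <= c then a v (b ^ c) = (a v b) ^ c.
Check all triples (a,b,c) with a <= c among 8 elements.
This lattice is modular (diamonds M_m and their chain-products are modular).
Total violating triples: 0


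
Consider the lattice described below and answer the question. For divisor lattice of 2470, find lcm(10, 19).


In a divisor lattice, join = lcm (least common multiple).
Compute lcm iteratively: start with first element, then lcm(current, next).
Elements: [10, 19]
lcm(10,19) = 190
Final lcm = 190


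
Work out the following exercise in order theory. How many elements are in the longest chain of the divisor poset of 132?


A chain is a totally ordered subset; we count the number of elements in a maximum chain.
Compute, for each element x, the size of the longest chain ending at x:
  1: 1
  2: 2
  3: 2
  11: 2
  4: 3
  6: 3
  ...
A maximum chain: 1 < 2 < 4 < 12 < 132
Number of elements in the longest chain: 5


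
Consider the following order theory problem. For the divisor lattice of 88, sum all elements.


sigma(n) = sum of divisors.
Divisors of 88: [1, 2, 4, 8, 11, 22, 44, 88]
Sum = 180


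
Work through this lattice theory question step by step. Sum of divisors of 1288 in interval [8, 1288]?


Interval [8,1288] in divisors of 1288: [8, 56, 184, 1288]
Sum = 1536


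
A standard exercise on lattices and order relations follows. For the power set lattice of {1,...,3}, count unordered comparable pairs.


A comparable pair {a,b} has a < b or b < a in the order.
Count unordered pairs where one element is strictly below the other.
Examples: {{},{1}}, {{},{2}}, {{},{3}}, {{},{1,2}}, ...
Total comparable pairs: 19


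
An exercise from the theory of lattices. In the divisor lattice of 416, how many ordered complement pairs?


Complement pair (a,b): a meet b = bottom, a join b = top.
Here: gcd(a,b)=1 and lcm(a,b)=416, i.e. a*b=416 with a,b coprime.
Pairs found: (1,416), (13,32), (32,13), (416,1)
Total ordered pairs: 4


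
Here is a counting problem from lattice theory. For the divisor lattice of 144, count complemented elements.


An element a is complemented if some b has a meet b = bottom, a join b = top.
a is complemented iff gcd(a, n/a)=1, i.e. a is a unitary divisor of 144.
Complemented elements: 1, 9, 16, 144
Count: 4


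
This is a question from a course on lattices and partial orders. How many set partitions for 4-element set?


B(n) = number of set partitions of an n-element set.
B(n) satisfies the recurrence: B(n+1) = sum_k C(n,k)*B(k).
B(4) = 15


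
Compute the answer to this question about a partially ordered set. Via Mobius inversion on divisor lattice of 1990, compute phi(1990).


phi(n) = n * prod_{p|n} (1 - 1/p).
Prime divisors of 1990: [2, 5, 199]
phi(1990) = 1990 * (1 - 1/2) * (1 - 1/5) * (1 - 1/199)
phi(1990) = 792


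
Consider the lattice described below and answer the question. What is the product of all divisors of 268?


Divisors of 268: [1, 2, 4, 67, 134, 268]
Product = n^(d(n)/2) = 268^(6/2)
Product = 19248832


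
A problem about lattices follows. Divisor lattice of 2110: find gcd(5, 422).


In a divisor lattice, meet = gcd (greatest common divisor).
By Euclidean algorithm or factoring: gcd(5,422) = 1


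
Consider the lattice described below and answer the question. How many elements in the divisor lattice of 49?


Divisors of 49: [1, 7, 49]
Count: 3


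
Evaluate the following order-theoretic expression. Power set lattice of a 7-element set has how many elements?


Power set = 2^n.
2^7 = 128


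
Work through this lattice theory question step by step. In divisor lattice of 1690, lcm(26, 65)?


Join=lcm.
gcd(26,65)=13
lcm=130


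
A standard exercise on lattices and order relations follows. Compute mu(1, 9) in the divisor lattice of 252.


In a divisor lattice, mu(a,b) = mu(b/a) where mu is the classical Mobius function.
b/a = 9/1 = 9
Prime factorization of 9: primes [3]
9 is not squarefree, so mu(9) = 0


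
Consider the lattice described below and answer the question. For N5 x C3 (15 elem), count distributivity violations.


Distributive law: a ^ (b v c) = (a ^ b) v (a ^ c).
Check all 15^3 = 3375 ordered triples (a,b,c).
  e.g. a=(b,0), b=(a,0), c=(c,0): lhs=(b,0) != rhs=(a,0)
  e.g. a=(b,0), b=(a,0), c=(c,1): lhs=(b,0) != rhs=(a,0)
Total violating triples: 54


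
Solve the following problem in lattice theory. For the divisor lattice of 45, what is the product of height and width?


Height = length of longest chain minus 1; width = size of largest antichain.
A maximum chain: 1 | 5 | 15 | 45  (height 3).
A maximum antichain: {3, 5}  (width 2).
Product = 3 * 2 = 6


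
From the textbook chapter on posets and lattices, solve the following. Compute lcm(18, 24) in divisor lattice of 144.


In a divisor lattice, join = lcm (least common multiple).
gcd(18,24) = 6
lcm(18,24) = 18*24/gcd = 432/6 = 72


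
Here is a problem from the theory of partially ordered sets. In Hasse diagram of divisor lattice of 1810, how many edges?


A cover relation a -< b holds when a < b with no c strictly between.
Cover relations:
  1 -< 2
  1 -< 5
  1 -< 181
  2 -< 10
  2 -< 362
  5 -< 10
  5 -< 905
  10 -< 1810
  ...4 more
Total: 12


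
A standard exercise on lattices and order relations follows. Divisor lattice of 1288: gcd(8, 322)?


Meet=gcd.
gcd(8,322)=2


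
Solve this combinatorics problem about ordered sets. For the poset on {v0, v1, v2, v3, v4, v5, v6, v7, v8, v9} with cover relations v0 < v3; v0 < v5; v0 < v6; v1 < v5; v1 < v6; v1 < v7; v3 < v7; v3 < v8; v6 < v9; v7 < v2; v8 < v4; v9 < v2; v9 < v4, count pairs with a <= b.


The order relation is {(a,b) : a <= b}, reflexive so it includes (a,a).
Examples: (v0,v0), (v0,v2), (v0,v3), (v0,v4), (v0,v5), ...
Total ordered pairs: 35


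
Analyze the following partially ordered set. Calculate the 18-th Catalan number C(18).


C(n) = C(2n, n) / (n+1).
C(36, 18) = 9075135300
C(18) = 9075135300 / 19 = 477638700


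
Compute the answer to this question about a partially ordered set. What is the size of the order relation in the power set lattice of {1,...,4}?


The order relation is {(a,b) : a <= b}, reflexive so it includes (a,a).
Examples: ({},{}), ({},{1,2}), ({},{1,2,3}), ({},{1,2,3,4}), ({},{1,2,4}), ...
Total ordered pairs: 81


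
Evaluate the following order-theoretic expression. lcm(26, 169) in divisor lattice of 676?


Join=lcm.
gcd(26,169)=13
lcm=338


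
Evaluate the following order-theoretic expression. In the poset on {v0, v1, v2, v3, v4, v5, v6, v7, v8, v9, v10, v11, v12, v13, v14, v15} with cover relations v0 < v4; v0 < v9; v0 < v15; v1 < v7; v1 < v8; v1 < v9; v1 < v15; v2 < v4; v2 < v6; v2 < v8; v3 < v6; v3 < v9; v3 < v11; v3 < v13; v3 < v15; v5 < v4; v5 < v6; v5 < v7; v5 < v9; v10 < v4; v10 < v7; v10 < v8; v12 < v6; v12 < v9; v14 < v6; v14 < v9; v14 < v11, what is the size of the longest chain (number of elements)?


A chain is a totally ordered subset; we count the number of elements in a maximum chain.
Compute, for each element x, the size of the longest chain ending at x:
  v0: 1
  v1: 1
  v2: 1
  v3: 1
  v5: 1
  v10: 1
  ...
A maximum chain: v0 < v4
Number of elements in the longest chain: 2


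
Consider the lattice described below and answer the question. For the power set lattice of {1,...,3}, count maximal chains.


A maximal chain goes from the minimum element to a maximal element via cover relations.
Counting all min-to-max paths in the cover graph.
Total maximal chains: 6


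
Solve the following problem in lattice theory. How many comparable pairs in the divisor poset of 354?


A comparable pair {a,b} has a < b or b < a in the order.
Count unordered pairs where one element is strictly below the other.
Examples: {1,2}, {1,3}, {1,6}, {1,59}, ...
Total comparable pairs: 19


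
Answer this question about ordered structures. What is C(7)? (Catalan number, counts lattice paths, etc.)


C(n) = C(2n, n) / (n+1).
C(14, 7) = 3432
C(7) = 3432 / 8 = 429


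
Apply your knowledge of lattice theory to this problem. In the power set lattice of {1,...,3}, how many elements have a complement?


An element a is complemented if some b has a meet b = bottom, a join b = top.
every subset A has complement S\A, so all elements are complemented.
Complemented elements: {}, {1}, {2}, {3}, {1,2}, {1,3}, ... (2 more)
Count: 8


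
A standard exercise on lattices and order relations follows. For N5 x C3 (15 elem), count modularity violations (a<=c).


Modular law: if a <= c then a v (b ^ c) = (a v b) ^ c.
Check all triples (a,b,c) with a <= c among 15 elements.
  e.g. a=(a,0), b=(c,0), c=(b,0): lhs=(a,0) != rhs=(b,0)
  e.g. a=(a,0), b=(c,1), c=(b,0): lhs=(a,0) != rhs=(b,0)
Total violating triples: 18


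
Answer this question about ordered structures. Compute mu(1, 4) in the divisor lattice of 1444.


In a divisor lattice, mu(a,b) = mu(b/a) where mu is the classical Mobius function.
b/a = 4/1 = 4
Prime factorization of 4: primes [2]
4 is not squarefree, so mu(4) = 0


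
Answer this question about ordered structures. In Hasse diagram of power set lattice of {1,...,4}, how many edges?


A cover relation a -< b holds when a < b with no c strictly between.
Cover relations:
  {} -< {1}
  {} -< {2}
  {} -< {3}
  {} -< {4}
  {1} -< {1,2}
  {1} -< {1,3}
  {1} -< {1,4}
  {2} -< {1,2}
  ...24 more
Total: 32


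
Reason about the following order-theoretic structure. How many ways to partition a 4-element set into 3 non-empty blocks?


S(n,k) = k*S(n-1,k) + S(n-1,k-1).
S(3,3) = 1, S(3,2) = 3
S(4,3) = 3*1 + 3 = 3 + 3
S(4,3) = 6


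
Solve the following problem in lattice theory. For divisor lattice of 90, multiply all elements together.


Divisors of 90: [1, 2, 3, 5, 6, 9, 10, 15, 18, 30, 45, 90]
Product = n^(d(n)/2) = 90^(12/2)
Product = 531441000000


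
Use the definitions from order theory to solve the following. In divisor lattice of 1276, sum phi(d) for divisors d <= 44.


Divisors of 1276 up to 44: [1, 2, 4, 11, 22, 29, 44]
phi values: [1, 1, 2, 10, 10, 28, 20]
Sum = 72


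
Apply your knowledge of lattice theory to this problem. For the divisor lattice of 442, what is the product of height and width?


Height = length of longest chain minus 1; width = size of largest antichain.
A maximum chain: 1 | 17 | 221 | 442  (height 3).
A maximum antichain: {2, 13, 17}  (width 3).
Product = 3 * 3 = 9


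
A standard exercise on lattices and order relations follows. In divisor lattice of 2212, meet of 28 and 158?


In a divisor lattice, meet = gcd (greatest common divisor).
By Euclidean algorithm or factoring: gcd(28,158) = 2


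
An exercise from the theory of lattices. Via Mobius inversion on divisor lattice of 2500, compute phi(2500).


phi(n) = n * prod_{p|n} (1 - 1/p).
Prime divisors of 2500: [2, 5]
phi(2500) = 2500 * (1 - 1/2) * (1 - 1/5)
phi(2500) = 1000


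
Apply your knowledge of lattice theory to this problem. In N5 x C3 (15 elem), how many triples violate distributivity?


Distributive law: a ^ (b v c) = (a ^ b) v (a ^ c).
Check all 15^3 = 3375 ordered triples (a,b,c).
  e.g. a=(b,0), b=(a,0), c=(c,0): lhs=(b,0) != rhs=(a,0)
  e.g. a=(b,0), b=(a,0), c=(c,1): lhs=(b,0) != rhs=(a,0)
Total violating triples: 54


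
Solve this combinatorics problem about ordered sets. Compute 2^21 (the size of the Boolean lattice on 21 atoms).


Power set = 2^n.
2^21 = 2097152


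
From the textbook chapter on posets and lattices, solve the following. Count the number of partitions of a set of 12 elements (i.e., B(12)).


B(n) = number of set partitions of an n-element set.
B(n) satisfies the recurrence: B(n+1) = sum_k C(n,k)*B(k).
B(12) = 4213597


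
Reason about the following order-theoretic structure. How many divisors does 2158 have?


Divisors of 2158: [1, 2, 13, 26, 83, 166, 1079, 2158]
Count: 8


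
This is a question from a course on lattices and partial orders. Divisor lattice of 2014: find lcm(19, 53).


In a divisor lattice, join = lcm (least common multiple).
gcd(19,53) = 1
lcm(19,53) = 19*53/gcd = 1007/1 = 1007


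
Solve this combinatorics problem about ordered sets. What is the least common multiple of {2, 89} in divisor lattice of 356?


In a divisor lattice, join = lcm (least common multiple).
Compute lcm iteratively: start with first element, then lcm(current, next).
Elements: [2, 89]
lcm(2,89) = 178
Final lcm = 178


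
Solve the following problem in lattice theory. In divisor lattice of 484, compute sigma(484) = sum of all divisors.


sigma(n) = sum of divisors.
Divisors of 484: [1, 2, 4, 11, 22, 44, 121, 242, 484]
Sum = 931


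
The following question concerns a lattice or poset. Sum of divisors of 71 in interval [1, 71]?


Interval [1,71] in divisors of 71: [1, 71]
Sum = 72


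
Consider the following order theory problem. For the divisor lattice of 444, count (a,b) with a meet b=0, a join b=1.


Complement pair (a,b): a meet b = bottom, a join b = top.
Here: gcd(a,b)=1 and lcm(a,b)=444, i.e. a*b=444 with a,b coprime.
Pairs found: (1,444), (3,148), (4,111), (12,37), ... (4 more)
Total ordered pairs: 8


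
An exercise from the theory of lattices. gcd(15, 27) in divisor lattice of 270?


Meet=gcd.
gcd(15,27)=3


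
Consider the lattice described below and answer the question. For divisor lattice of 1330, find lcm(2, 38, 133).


In a divisor lattice, join = lcm (least common multiple).
Compute lcm iteratively: start with first element, then lcm(current, next).
Elements: [2, 38, 133]
lcm(2,38) = 38
lcm(38,133) = 266
Final lcm = 266


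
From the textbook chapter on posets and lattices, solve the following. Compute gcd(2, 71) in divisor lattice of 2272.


In a divisor lattice, meet = gcd (greatest common divisor).
By Euclidean algorithm or factoring: gcd(2,71) = 1


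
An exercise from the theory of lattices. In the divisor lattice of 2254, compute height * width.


Height = length of longest chain minus 1; width = size of largest antichain.
A maximum chain: 1 | 23 | 161 | 1127 | 2254  (height 4).
A maximum antichain: {14, 46, 49, 161}  (width 4).
Product = 4 * 4 = 16


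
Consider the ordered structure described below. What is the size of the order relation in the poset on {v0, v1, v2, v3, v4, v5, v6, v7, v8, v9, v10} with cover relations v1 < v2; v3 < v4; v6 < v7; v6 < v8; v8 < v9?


The order relation is {(a,b) : a <= b}, reflexive so it includes (a,a).
Examples: (v0,v0), (v1,v1), (v1,v2), (v10,v10), (v2,v2), ...
Total ordered pairs: 17


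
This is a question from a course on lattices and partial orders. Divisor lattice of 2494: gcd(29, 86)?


Meet=gcd.
gcd(29,86)=1


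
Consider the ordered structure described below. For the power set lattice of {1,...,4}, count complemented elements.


An element a is complemented if some b has a meet b = bottom, a join b = top.
every subset A has complement S\A, so all elements are complemented.
Complemented elements: {}, {1}, {2}, {3}, {4}, {1,2}, ... (10 more)
Count: 16


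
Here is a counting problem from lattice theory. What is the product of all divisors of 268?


Divisors of 268: [1, 2, 4, 67, 134, 268]
Product = n^(d(n)/2) = 268^(6/2)
Product = 19248832


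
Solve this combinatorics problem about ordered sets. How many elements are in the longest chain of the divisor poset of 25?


A chain is a totally ordered subset; we count the number of elements in a maximum chain.
Compute, for each element x, the size of the longest chain ending at x:
  1: 1
  5: 2
  25: 3
A maximum chain: 1 < 5 < 25
Number of elements in the longest chain: 3


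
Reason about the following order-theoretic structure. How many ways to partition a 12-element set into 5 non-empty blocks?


S(n,k) = k*S(n-1,k) + S(n-1,k-1).
S(11,5) = 246730, S(11,4) = 145750
S(12,5) = 5*246730 + 145750 = 1233650 + 145750
S(12,5) = 1379400


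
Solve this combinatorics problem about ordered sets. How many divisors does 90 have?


Divisors of 90: [1, 2, 3, 5, 6, 9, 10, 15, 18, 30, 45, 90]
Count: 12


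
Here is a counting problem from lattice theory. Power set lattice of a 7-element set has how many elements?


Power set = 2^n.
2^7 = 128


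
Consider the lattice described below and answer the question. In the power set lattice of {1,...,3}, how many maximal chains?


A maximal chain goes from the minimum element to a maximal element via cover relations.
Counting all min-to-max paths in the cover graph.
Total maximal chains: 6


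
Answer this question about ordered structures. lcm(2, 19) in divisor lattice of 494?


Join=lcm.
gcd(2,19)=1
lcm=38


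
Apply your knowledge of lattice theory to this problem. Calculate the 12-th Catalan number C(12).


C(n) = C(2n, n) / (n+1).
C(24, 12) = 2704156
C(12) = 2704156 / 13 = 208012


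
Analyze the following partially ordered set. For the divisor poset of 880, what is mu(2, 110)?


In a divisor lattice, mu(a,b) = mu(b/a) where mu is the classical Mobius function.
b/a = 110/2 = 55
Prime factorization of 55: primes [5, 11]
55 is squarefree with 2 prime factor(s), so mu(55) = (-1)^2 = 1


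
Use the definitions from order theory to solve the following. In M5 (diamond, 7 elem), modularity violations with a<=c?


Modular law: if a <= c then a v (b ^ c) = (a v b) ^ c.
Check all triples (a,b,c) with a <= c among 7 elements.
This lattice is modular (diamonds M_m and their chain-products are modular).
Total violating triples: 0


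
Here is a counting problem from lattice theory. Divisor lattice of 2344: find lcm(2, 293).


In a divisor lattice, join = lcm (least common multiple).
gcd(2,293) = 1
lcm(2,293) = 2*293/gcd = 586/1 = 586


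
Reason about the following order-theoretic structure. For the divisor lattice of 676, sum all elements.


sigma(n) = sum of divisors.
Divisors of 676: [1, 2, 4, 13, 26, 52, 169, 338, 676]
Sum = 1281


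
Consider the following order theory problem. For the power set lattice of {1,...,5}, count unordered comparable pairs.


A comparable pair {a,b} has a < b or b < a in the order.
Count unordered pairs where one element is strictly below the other.
Examples: {{},{1}}, {{},{2}}, {{},{3}}, {{},{4}}, ...
Total comparable pairs: 211


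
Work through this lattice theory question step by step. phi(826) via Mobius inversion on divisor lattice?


phi(n) = n * prod_{p|n} (1 - 1/p).
Prime divisors of 826: [2, 7, 59]
phi(826) = 826 * (1 - 1/2) * (1 - 1/7) * (1 - 1/59)
phi(826) = 348


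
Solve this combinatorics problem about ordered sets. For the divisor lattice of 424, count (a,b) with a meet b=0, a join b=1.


Complement pair (a,b): a meet b = bottom, a join b = top.
Here: gcd(a,b)=1 and lcm(a,b)=424, i.e. a*b=424 with a,b coprime.
Pairs found: (1,424), (8,53), (53,8), (424,1)
Total ordered pairs: 4


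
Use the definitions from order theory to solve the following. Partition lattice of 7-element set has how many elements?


B(n) = number of set partitions of an n-element set.
B(n) satisfies the recurrence: B(n+1) = sum_k C(n,k)*B(k).
B(7) = 877


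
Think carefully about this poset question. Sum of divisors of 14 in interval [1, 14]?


Interval [1,14] in divisors of 14: [1, 2, 7, 14]
Sum = 24


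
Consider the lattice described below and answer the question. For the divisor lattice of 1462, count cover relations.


A cover relation a -< b holds when a < b with no c strictly between.
Cover relations:
  1 -< 2
  1 -< 17
  1 -< 43
  2 -< 34
  2 -< 86
  17 -< 34
  17 -< 731
  34 -< 1462
  ...4 more
Total: 12


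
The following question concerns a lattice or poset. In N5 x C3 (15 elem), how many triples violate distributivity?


Distributive law: a ^ (b v c) = (a ^ b) v (a ^ c).
Check all 15^3 = 3375 ordered triples (a,b,c).
  e.g. a=(b,0), b=(a,0), c=(c,0): lhs=(b,0) != rhs=(a,0)
  e.g. a=(b,0), b=(a,0), c=(c,1): lhs=(b,0) != rhs=(a,0)
Total violating triples: 54


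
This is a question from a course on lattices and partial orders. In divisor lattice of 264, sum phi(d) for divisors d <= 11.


Divisors of 264 up to 11: [1, 2, 3, 4, 6, 8, 11]
phi values: [1, 1, 2, 2, 2, 4, 10]
Sum = 22


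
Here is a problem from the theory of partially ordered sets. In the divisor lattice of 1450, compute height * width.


Height = length of longest chain minus 1; width = size of largest antichain.
A maximum chain: 1 | 29 | 145 | 725 | 1450  (height 4).
A maximum antichain: {10, 25, 58, 145}  (width 4).
Product = 4 * 4 = 16


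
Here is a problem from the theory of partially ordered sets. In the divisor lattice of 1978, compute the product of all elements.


Divisors of 1978: [1, 2, 23, 43, 46, 86, 989, 1978]
Product = n^(d(n)/2) = 1978^(8/2)
Product = 15307531050256


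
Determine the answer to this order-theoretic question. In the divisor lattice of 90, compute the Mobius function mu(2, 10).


In a divisor lattice, mu(a,b) = mu(b/a) where mu is the classical Mobius function.
b/a = 10/2 = 5
Prime factorization of 5: primes [5]
5 is squarefree with 1 prime factor(s), so mu(5) = (-1)^1 = -1


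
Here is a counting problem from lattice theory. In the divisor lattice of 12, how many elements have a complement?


An element a is complemented if some b has a meet b = bottom, a join b = top.
a is complemented iff gcd(a, n/a)=1, i.e. a is a unitary divisor of 12.
Complemented elements: 1, 3, 4, 12
Count: 4


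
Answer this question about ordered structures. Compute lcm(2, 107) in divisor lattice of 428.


In a divisor lattice, join = lcm (least common multiple).
gcd(2,107) = 1
lcm(2,107) = 2*107/gcd = 214/1 = 214


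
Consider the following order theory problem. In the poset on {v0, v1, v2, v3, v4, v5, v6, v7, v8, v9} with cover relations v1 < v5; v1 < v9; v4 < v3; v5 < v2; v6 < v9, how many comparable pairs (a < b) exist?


A comparable pair {a,b} has a < b or b < a in the order.
Count unordered pairs where one element is strictly below the other.
Examples: {v1,v2}, {v1,v5}, {v1,v9}, {v2,v5}, ...
Total comparable pairs: 6


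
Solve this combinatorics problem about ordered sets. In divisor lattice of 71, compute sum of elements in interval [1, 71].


Interval [1,71] in divisors of 71: [1, 71]
Sum = 72


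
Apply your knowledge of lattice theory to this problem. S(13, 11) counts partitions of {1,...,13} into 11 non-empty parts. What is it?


S(n,k) = k*S(n-1,k) + S(n-1,k-1).
S(12,11) = 66, S(12,10) = 1705
S(13,11) = 11*66 + 1705 = 726 + 1705
S(13,11) = 2431


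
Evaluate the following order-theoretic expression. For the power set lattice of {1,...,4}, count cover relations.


A cover relation a -< b holds when a < b with no c strictly between.
Cover relations:
  {} -< {1}
  {} -< {2}
  {} -< {3}
  {} -< {4}
  {1} -< {1,2}
  {1} -< {1,3}
  {1} -< {1,4}
  {2} -< {1,2}
  ...24 more
Total: 32


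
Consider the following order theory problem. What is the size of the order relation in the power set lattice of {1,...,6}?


The order relation is {(a,b) : a <= b}, reflexive so it includes (a,a).
Examples: ({},{}), ({},{1,2}), ({},{1,2,3}), ({},{1,2,3,4}), ({},{1,2,3,4,5}), ...
Total ordered pairs: 729


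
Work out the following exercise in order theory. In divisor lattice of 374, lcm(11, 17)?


Join=lcm.
gcd(11,17)=1
lcm=187


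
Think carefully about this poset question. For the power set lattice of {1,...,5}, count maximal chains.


A maximal chain goes from the minimum element to a maximal element via cover relations.
Counting all min-to-max paths in the cover graph.
Total maximal chains: 120


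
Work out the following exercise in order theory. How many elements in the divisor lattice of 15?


Divisors of 15: [1, 3, 5, 15]
Count: 4


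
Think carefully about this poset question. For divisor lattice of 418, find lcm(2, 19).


In a divisor lattice, join = lcm (least common multiple).
Compute lcm iteratively: start with first element, then lcm(current, next).
Elements: [2, 19]
lcm(2,19) = 38
Final lcm = 38


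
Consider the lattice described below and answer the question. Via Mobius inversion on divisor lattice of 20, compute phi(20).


phi(n) = n * prod_{p|n} (1 - 1/p).
Prime divisors of 20: [2, 5]
phi(20) = 20 * (1 - 1/2) * (1 - 1/5)
phi(20) = 8


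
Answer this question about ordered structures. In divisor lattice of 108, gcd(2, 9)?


Meet=gcd.
gcd(2,9)=1


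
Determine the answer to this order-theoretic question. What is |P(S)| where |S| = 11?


Power set = 2^n.
2^11 = 2048


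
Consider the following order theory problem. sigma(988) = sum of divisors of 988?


sigma(n) = sum of divisors.
Divisors of 988: [1, 2, 4, 13, 19, 26, 38, 52, 76, 247, 494, 988]
Sum = 1960


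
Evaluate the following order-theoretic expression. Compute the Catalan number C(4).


C(n) = C(2n, n) / (n+1).
C(8, 4) = 70
C(4) = 70 / 5 = 14


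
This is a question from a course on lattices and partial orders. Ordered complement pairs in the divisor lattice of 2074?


Complement pair (a,b): a meet b = bottom, a join b = top.
Here: gcd(a,b)=1 and lcm(a,b)=2074, i.e. a*b=2074 with a,b coprime.
Pairs found: (1,2074), (2,1037), (17,122), (34,61), ... (4 more)
Total ordered pairs: 8


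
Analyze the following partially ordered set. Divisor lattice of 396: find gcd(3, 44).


In a divisor lattice, meet = gcd (greatest common divisor).
By Euclidean algorithm or factoring: gcd(3,44) = 1


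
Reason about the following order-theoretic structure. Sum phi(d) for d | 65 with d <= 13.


Divisors of 65 up to 13: [1, 5, 13]
phi values: [1, 4, 12]
Sum = 17


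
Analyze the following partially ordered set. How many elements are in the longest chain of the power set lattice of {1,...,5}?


A chain is a totally ordered subset; we count the number of elements in a maximum chain.
Compute, for each element x, the size of the longest chain ending at x:
  {}: 1
  {1}: 2
  {2}: 2
  {3}: 2
  {4}: 2
  {5}: 2
  ...
A maximum chain: {} < {1} < {1,2} < {1,2,3} < {1,2,3,4} < {1,2,3,4,5}
Number of elements in the longest chain: 6


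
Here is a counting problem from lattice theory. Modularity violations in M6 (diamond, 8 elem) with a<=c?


Modular law: if a <= c then a v (b ^ c) = (a v b) ^ c.
Check all triples (a,b,c) with a <= c among 8 elements.
This lattice is modular (diamonds M_m and their chain-products are modular).
Total violating triples: 0


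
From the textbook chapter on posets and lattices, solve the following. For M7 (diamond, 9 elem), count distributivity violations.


Distributive law: a ^ (b v c) = (a ^ b) v (a ^ c).
Check all 9^3 = 729 ordered triples (a,b,c).
  e.g. a=a1, b=a2, c=a3: lhs=a1 != rhs=0
  e.g. a=a1, b=a2, c=a4: lhs=a1 != rhs=0
Total violating triples: 210


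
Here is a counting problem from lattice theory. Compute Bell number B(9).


B(n) = number of set partitions of an n-element set.
B(n) satisfies the recurrence: B(n+1) = sum_k C(n,k)*B(k).
B(9) = 21147


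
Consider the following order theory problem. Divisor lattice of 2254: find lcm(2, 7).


In a divisor lattice, join = lcm (least common multiple).
gcd(2,7) = 1
lcm(2,7) = 2*7/gcd = 14/1 = 14


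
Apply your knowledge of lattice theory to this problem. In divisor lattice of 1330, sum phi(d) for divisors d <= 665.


Divisors of 1330 up to 665: [1, 2, 5, 7, 10, 14, 19, 35, 38, 70, 95, 133, 190, 266, 665]
phi values: [1, 1, 4, 6, 4, 6, 18, 24, 18, 24, 72, 108, 72, 108, 432]
Sum = 898


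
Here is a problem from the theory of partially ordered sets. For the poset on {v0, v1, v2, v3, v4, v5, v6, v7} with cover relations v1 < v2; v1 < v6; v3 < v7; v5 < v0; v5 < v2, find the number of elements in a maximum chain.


A chain is a totally ordered subset; we count the number of elements in a maximum chain.
Compute, for each element x, the size of the longest chain ending at x:
  v1: 1
  v3: 1
  v4: 1
  v5: 1
  v0: 2
  v6: 2
  ...
A maximum chain: v5 < v0
Number of elements in the longest chain: 2


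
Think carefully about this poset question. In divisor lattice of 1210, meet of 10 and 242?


In a divisor lattice, meet = gcd (greatest common divisor).
By Euclidean algorithm or factoring: gcd(10,242) = 2


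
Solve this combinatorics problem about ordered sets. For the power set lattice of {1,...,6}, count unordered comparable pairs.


A comparable pair {a,b} has a < b or b < a in the order.
Count unordered pairs where one element is strictly below the other.
Examples: {{},{1}}, {{},{2}}, {{},{3}}, {{},{4}}, ...
Total comparable pairs: 665


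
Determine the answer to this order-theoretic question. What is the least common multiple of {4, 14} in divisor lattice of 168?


In a divisor lattice, join = lcm (least common multiple).
Compute lcm iteratively: start with first element, then lcm(current, next).
Elements: [4, 14]
lcm(4,14) = 28
Final lcm = 28


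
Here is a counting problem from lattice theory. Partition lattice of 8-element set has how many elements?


B(n) = number of set partitions of an n-element set.
B(n) satisfies the recurrence: B(n+1) = sum_k C(n,k)*B(k).
B(8) = 4140


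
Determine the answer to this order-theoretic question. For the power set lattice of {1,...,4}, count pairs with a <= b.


The order relation is {(a,b) : a <= b}, reflexive so it includes (a,a).
Examples: ({},{}), ({},{1,2}), ({},{1,2,3}), ({},{1,2,3,4}), ({},{1,2,4}), ...
Total ordered pairs: 81


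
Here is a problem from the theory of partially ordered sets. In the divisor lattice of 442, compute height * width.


Height = length of longest chain minus 1; width = size of largest antichain.
A maximum chain: 1 | 17 | 221 | 442  (height 3).
A maximum antichain: {2, 13, 17}  (width 3).
Product = 3 * 3 = 9


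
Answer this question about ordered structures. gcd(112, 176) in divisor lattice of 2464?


Meet=gcd.
gcd(112,176)=16


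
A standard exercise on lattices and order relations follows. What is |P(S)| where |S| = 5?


Power set = 2^n.
2^5 = 32


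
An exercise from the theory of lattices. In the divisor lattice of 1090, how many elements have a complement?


An element a is complemented if some b has a meet b = bottom, a join b = top.
a is complemented iff gcd(a, n/a)=1, i.e. a is a unitary divisor of 1090.
Complemented elements: 1, 2, 5, 10, 109, 218, ... (2 more)
Count: 8


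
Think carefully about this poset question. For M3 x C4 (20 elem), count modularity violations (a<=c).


Modular law: if a <= c then a v (b ^ c) = (a v b) ^ c.
Check all triples (a,b,c) with a <= c among 20 elements.
This lattice is modular (diamonds M_m and their chain-products are modular).
Total violating triples: 0


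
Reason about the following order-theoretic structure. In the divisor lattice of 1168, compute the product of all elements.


Divisors of 1168: [1, 2, 4, 8, 16, 73, 146, 292, 584, 1168]
Product = n^(d(n)/2) = 1168^(10/2)
Product = 2173773118701568
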